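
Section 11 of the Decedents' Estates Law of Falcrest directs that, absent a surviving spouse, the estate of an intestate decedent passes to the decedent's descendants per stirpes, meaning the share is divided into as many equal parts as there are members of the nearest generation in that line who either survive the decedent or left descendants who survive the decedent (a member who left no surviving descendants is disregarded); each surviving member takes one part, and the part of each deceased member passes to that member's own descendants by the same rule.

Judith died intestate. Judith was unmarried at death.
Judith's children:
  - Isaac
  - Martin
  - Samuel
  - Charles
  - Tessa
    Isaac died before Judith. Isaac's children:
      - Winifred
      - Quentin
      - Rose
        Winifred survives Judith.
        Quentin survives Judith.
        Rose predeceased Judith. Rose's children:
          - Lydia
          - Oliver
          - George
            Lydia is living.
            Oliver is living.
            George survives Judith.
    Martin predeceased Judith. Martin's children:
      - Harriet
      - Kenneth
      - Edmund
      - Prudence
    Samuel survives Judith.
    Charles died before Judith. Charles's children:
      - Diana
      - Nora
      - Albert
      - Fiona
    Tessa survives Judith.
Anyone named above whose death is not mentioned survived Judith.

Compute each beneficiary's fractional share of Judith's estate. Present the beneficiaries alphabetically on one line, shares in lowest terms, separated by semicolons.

Albert 1/20; Diana 1/20; Edmund 1/20; Fiona 1/20; George 1/45; Harriet 1/20; Kenneth 1/20; Lydia 1/45; Nora 1/20; Oliver 1/45; Prudence 1/20; Quentin 1/15; Samuel 1/5; Tessa 1/5; Winifred 1/15

There is no surviving spouse, so the entire estate passes to Judith's descendants per stirpes.
The estate is divided into 5 equal shares of 1/5 among Isaac, Martin, Samuel, Charles, Tessa.
Isaac predeceased; the 1/5 allotted to Isaac's branch passes to Isaac's issue by representation.
The 1/5 is divided into 3 equal shares of 1/15 among Winifred, Quentin, Rose.
Winifred is living and takes 1/15.
Quentin is living and takes 1/15.
Rose predeceased; the 1/15 allotted to Rose's branch passes to Rose's issue by representation.
The 1/15 is divided into 3 equal shares of 1/45 among Lydia, Oliver, George.
Lydia is living and takes 1/45.
Oliver is living and takes 1/45.
George is living and takes 1/45.
Martin predeceased; the 1/5 allotted to Martin's branch passes to Martin's issue by representation.
The 1/5 is divided into 4 equal shares of 1/20 among Harriet, Kenneth, Edmund, Prudence.
Harriet is living and takes 1/20.
Kenneth is living and takes 1/20.
Edmund is living and takes 1/20.
Prudence is living and takes 1/20.
Samuel is living and takes 1/5.
Charles predeceased; the 1/5 allotted to Charles's branch passes to Charles's issue by representation.
The 1/5 is divided into 4 equal shares of 1/20 among Diana, Nora, Albert, Fiona.
Diana is living and takes 1/20.
Nora is living and takes 1/20.
Albert is living and takes 1/20.
Fiona is living and takes 1/20.
Tessa is living and takes 1/5.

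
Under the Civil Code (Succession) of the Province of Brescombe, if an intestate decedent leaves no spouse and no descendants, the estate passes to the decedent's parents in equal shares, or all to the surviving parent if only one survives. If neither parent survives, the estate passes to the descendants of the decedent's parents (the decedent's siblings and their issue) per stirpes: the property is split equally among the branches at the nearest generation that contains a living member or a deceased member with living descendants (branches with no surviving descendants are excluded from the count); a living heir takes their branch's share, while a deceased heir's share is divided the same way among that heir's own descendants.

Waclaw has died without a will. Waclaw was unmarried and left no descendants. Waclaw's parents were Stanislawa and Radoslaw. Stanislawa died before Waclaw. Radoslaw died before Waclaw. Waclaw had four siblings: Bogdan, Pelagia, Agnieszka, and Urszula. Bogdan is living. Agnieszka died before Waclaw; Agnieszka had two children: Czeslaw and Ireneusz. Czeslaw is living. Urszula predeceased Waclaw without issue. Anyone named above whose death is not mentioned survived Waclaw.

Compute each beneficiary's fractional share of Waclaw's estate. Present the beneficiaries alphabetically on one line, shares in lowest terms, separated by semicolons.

Bogdan 1/3; Czeslaw 1/6; Ireneusz 1/6; Pelagia 1/3

Neither parent survives and there are no descendants, so the estate passes to Waclaw's siblings and their issue per stirpes.
Urszula left no surviving issue, so that branch lapses and is disregarded.
The estate is divided into 3 equal shares of 1/3 among Bogdan, Pelagia, Agnieszka.
Bogdan is living and takes 1/3.
Pelagia is living and takes 1/3.
Agnieszka predeceased; the 1/3 allotted to Agnieszka's branch passes to Agnieszka's issue by representation.
The 1/3 is divided into 2 equal shares of 1/6 among Czeslaw, Ireneusz.
Czeslaw is living and takes 1/6.
Ireneusz is living and takes 1/6.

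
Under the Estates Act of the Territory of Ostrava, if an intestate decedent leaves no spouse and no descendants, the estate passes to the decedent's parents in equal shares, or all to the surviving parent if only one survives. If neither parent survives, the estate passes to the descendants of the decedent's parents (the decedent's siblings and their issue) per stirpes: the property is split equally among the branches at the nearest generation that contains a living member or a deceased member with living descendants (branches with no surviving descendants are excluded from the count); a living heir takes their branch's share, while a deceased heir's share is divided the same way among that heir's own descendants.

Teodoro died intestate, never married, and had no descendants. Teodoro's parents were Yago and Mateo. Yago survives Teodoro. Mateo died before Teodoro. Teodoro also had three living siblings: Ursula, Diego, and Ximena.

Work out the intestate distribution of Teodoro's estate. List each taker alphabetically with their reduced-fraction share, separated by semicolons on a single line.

Only one parent, Yago, survives, so Yago takes the entire estate. The siblings take nothing because a surviving parent has priority.

Yago 1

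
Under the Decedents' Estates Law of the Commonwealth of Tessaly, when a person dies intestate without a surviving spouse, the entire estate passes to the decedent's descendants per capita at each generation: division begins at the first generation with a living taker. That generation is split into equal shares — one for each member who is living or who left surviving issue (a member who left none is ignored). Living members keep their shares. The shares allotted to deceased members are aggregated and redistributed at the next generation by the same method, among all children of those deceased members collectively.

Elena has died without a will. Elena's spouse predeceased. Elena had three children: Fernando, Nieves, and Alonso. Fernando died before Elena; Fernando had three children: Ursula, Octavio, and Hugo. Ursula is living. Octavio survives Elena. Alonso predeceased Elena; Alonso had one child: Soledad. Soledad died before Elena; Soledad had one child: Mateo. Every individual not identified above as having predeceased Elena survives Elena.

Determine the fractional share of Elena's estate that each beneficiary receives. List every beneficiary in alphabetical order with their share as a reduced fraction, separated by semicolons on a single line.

Hugo 1/6; Mateo 1/6; Nieves 1/3; Octavio 1/6; Ursula 1/6

There is no surviving spouse, so the entire estate passes to Elena's descendants per capita at each generation.
At generation 1 (Fernando, Nieves, Alonso) there are 3 shares of (1)/3 = 1/3 each.
Living: Nieves — each takes 1/3.
Deceased: Fernando and Alonso. Their combined 2/3 is pooled and carried to generation 2.
At generation 2 (Ursula, Octavio, Hugo, Soledad) there are 4 shares of (2/3)/4 = 1/6 each.
Living: Ursula, Octavio, and Hugo — each takes 1/6.
Deceased: Soledad. That 1/6 share is carried to generation 3.
At generation 3 (Mateo) there are 1 shares of (1/6)/1 = 1/6 each.
Living: Mateo — each takes 1/6.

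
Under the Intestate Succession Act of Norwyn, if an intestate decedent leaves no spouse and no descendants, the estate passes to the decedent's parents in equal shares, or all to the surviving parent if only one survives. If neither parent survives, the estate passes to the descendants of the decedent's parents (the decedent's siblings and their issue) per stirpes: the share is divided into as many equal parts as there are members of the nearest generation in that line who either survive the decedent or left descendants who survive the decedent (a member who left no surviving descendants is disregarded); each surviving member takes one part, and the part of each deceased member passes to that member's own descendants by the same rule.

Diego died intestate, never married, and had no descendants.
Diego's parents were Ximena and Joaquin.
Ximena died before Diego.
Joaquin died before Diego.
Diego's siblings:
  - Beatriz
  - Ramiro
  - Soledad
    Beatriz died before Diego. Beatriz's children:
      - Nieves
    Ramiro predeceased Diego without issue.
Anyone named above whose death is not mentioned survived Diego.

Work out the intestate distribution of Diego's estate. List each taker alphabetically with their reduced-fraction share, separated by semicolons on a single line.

Neither parent survives and there are no descendants, so the estate passes to Diego's siblings and their issue per stirpes.
Ramiro left no surviving issue, so that branch lapses and is disregarded.
The estate is divided into 2 equal shares of 1/2 among Beatriz, Soledad.
Beatriz predeceased; the 1/2 allotted to Beatriz's branch passes to Beatriz's issue by representation.
Nieves is the sole taker at this level and receives the full 1/2.
Soledad is living and takes 1/2.

Nieves 1/2; Soledad 1/2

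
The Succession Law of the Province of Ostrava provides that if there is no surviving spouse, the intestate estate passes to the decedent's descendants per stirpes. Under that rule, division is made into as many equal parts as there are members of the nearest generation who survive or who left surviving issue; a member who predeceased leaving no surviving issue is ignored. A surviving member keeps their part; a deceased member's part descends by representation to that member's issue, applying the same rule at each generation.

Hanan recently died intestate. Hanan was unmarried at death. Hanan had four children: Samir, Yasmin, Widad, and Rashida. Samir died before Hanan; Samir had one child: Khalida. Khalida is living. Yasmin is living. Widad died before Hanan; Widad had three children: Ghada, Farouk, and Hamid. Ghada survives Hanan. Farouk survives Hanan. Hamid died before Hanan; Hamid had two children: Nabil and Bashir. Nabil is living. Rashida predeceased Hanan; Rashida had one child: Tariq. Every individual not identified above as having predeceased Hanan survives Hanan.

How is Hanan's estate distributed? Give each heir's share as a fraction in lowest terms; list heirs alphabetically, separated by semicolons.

Bashir 1/24; Farouk 1/12; Ghada 1/12; Khalida 1/4; Nabil 1/24; Tariq 1/4; Yasmin 1/4

There is no surviving spouse, so the entire estate passes to Hanan's descendants per stirpes.
The estate is divided into 4 equal shares of 1/4 among Samir, Yasmin, Widad, Rashida.
Samir predeceased; the 1/4 allotted to Samir's branch passes to Samir's issue by representation.
Khalida is the sole taker at this level and receives the full 1/4.
Yasmin is living and takes 1/4.
Widad predeceased; the 1/4 allotted to Widad's branch passes to Widad's issue by representation.
The 1/4 is divided into 3 equal shares of 1/12 among Ghada, Farouk, Hamid.
Ghada is living and takes 1/12.
Farouk is living and takes 1/12.
Hamid predeceased; the 1/12 allotted to Hamid's branch passes to Hamid's issue by representation.
The 1/12 is divided into 2 equal shares of 1/24 among Nabil, Bashir.
Nabil is living and takes 1/24.
Bashir is living and takes 1/24.
Rashida predeceased; the 1/4 allotted to Rashida's branch passes to Rashida's issue by representation.
Tariq is the sole taker at this level and receives the full 1/4.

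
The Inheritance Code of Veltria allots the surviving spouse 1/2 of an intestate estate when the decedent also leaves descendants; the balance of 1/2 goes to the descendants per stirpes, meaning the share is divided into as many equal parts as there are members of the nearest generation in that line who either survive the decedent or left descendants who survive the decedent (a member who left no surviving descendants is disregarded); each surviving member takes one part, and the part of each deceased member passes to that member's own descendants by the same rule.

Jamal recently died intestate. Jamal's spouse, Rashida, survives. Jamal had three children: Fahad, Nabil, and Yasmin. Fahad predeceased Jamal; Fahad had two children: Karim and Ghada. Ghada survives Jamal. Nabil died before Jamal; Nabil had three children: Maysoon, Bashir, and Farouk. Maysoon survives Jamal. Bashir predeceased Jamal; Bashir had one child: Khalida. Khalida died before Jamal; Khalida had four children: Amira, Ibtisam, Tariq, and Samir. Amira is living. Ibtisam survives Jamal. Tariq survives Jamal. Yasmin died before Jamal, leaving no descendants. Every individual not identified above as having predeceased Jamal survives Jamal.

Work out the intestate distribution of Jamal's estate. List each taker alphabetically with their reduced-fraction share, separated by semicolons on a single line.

Rashida, as surviving spouse, takes 1/2.
The remaining 1/2 passes to Jamal's descendants per stirpes.
Yasmin left no surviving issue, so that branch lapses and is disregarded.
The 1/2 is divided into 2 equal shares of 1/4 among Fahad, Nabil.
Fahad predeceased; the 1/4 allotted to Fahad's branch passes to Fahad's issue by representation.
The 1/4 is divided into 2 equal shares of 1/8 among Karim, Ghada.
Karim is living and takes 1/8.
Ghada is living and takes 1/8.
Nabil predeceased; the 1/4 allotted to Nabil's branch passes to Nabil's issue by representation.
The 1/4 is divided into 3 equal shares of 1/12 among Maysoon, Bashir, Farouk.
Maysoon is living and takes 1/12.
Bashir predeceased; the 1/12 allotted to Bashir's branch passes to Bashir's issue by representation.
Khalida's line is the sole branch at this level, so the full 1/12 passes to Khalida's issue by representation.
The 1/12 is divided into 4 equal shares of 1/48 among Amira, Ibtisam, Tariq, Samir.
Amira is living and takes 1/48.
Ibtisam is living and takes 1/48.
Tariq is living and takes 1/48.
Samir is living and takes 1/48.
Farouk is living and takes 1/12.

Amira 1/48; Farouk 1/12; Ghada 1/8; Ibtisam 1/48; Karim 1/8; Maysoon 1/12; Rashida 1/2; Samir 1/48; Tariq 1/48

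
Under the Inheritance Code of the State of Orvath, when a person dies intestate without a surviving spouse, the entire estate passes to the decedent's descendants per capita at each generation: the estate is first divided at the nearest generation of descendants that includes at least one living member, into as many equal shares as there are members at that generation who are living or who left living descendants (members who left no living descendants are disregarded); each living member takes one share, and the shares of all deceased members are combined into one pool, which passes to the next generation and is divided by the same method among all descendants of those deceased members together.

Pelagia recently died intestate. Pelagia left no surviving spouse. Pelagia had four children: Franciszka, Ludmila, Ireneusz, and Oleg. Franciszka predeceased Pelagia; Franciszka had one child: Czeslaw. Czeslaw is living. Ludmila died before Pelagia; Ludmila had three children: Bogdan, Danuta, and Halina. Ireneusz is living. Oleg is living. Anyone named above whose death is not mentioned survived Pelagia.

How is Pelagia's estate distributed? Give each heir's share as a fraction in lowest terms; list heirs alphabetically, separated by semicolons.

Bogdan 1/8; Czeslaw 1/8; Danuta 1/8; Halina 1/8; Ireneusz 1/4; Oleg 1/4

There is no surviving spouse, so the entire estate passes to Pelagia's descendants per capita at each generation.
At generation 1 (Franciszka, Ludmila, Ireneusz, Oleg) there are 4 shares of (1)/4 = 1/4 each.
Living: Ireneusz and Oleg — each takes 1/4.
Deceased: Franciszka and Ludmila. Their combined 1/2 is pooled and carried to generation 2.
At generation 2 (Czeslaw, Bogdan, Danuta, Halina) there are 4 shares of (1/2)/4 = 1/8 each.
Living: Czeslaw, Bogdan, Danuta, and Halina — each takes 1/8.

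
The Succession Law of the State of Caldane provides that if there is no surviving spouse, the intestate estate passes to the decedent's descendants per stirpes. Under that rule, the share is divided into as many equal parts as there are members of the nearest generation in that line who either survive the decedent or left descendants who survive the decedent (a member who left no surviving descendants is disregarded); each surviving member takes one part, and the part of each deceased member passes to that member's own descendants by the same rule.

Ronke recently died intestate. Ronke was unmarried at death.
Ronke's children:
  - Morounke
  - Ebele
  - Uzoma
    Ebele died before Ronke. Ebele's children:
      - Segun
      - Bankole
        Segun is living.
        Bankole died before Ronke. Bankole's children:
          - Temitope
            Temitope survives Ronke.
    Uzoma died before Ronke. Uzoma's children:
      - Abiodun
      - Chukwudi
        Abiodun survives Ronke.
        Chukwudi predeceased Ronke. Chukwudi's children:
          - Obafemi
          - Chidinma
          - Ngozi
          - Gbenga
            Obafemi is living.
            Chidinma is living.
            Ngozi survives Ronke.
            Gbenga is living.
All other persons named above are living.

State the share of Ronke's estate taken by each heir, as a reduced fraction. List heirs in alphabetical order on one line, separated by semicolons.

There is no surviving spouse, so the entire estate passes to Ronke's descendants per stirpes.
The estate is divided into 3 equal shares of 1/3 among Morounke, Ebele, Uzoma.
Morounke is living and takes 1/3.
Ebele predeceased; the 1/3 allotted to Ebele's branch passes to Ebele's issue by representation.
The 1/3 is divided into 2 equal shares of 1/6 among Segun, Bankole.
Segun is living and takes 1/6.
Bankole predeceased; the 1/6 allotted to Bankole's branch passes to Bankole's issue by representation.
Temitope is the sole taker at this level and receives the full 1/6.
Uzoma predeceased; the 1/3 allotted to Uzoma's branch passes to Uzoma's issue by representation.
The 1/3 is divided into 2 equal shares of 1/6 among Abiodun, Chukwudi.
Abiodun is living and takes 1/6.
Chukwudi predeceased; the 1/6 allotted to Chukwudi's branch passes to Chukwudi's issue by representation.
The 1/6 is divided into 4 equal shares of 1/24 among Obafemi, Chidinma, Ngozi, Gbenga.
Obafemi is living and takes 1/24.
Chidinma is living and takes 1/24.
Ngozi is living and takes 1/24.
Gbenga is living and takes 1/24.

Abiodun 1/6; Chidinma 1/24; Gbenga 1/24; Morounke 1/3; Ngozi 1/24; Obafemi 1/24; Segun 1/6; Temitope 1/6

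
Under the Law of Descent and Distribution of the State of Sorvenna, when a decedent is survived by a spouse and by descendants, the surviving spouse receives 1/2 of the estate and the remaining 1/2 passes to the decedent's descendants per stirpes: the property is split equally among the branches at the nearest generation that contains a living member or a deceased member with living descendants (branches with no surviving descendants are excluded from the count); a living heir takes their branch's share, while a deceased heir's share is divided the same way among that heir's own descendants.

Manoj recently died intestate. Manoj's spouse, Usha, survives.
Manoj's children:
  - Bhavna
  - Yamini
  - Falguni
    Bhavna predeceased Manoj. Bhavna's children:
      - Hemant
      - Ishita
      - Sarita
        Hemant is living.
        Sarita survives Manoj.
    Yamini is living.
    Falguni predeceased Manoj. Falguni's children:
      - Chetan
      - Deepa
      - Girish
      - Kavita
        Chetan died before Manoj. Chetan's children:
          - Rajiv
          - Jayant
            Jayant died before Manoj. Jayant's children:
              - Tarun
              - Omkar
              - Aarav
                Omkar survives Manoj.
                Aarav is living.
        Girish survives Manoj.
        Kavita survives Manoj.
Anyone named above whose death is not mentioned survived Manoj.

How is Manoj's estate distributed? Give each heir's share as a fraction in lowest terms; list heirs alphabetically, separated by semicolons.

Aarav 1/144; Deepa 1/24; Girish 1/24; Hemant 1/18; Ishita 1/18; Kavita 1/24; Omkar 1/144; Rajiv 1/48; Sarita 1/18; Tarun 1/144; Usha 1/2; Yamini 1/6

Usha, as surviving spouse, takes 1/2.
The remaining 1/2 passes to Manoj's descendants per stirpes.
The 1/2 is divided into 3 equal shares of 1/6 among Bhavna, Yamini, Falguni.
Bhavna predeceased; the 1/6 allotted to Bhavna's branch passes to Bhavna's issue by representation.
The 1/6 is divided into 3 equal shares of 1/18 among Hemant, Ishita, Sarita.
Hemant is living and takes 1/18.
Ishita is living and takes 1/18.
Sarita is living and takes 1/18.
Yamini is living and takes 1/6.
Falguni predeceased; the 1/6 allotted to Falguni's branch passes to Falguni's issue by representation.
The 1/6 is divided into 4 equal shares of 1/24 among Chetan, Deepa, Girish, Kavita.
Chetan predeceased; the 1/24 allotted to Chetan's branch passes to Chetan's issue by representation.
The 1/24 is divided into 2 equal shares of 1/48 among Rajiv, Jayant.
Rajiv is living and takes 1/48.
Jayant predeceased; the 1/48 allotted to Jayant's branch passes to Jayant's issue by representation.
The 1/48 is divided into 3 equal shares of 1/144 among Tarun, Omkar, Aarav.
Tarun is living and takes 1/144.
Omkar is living and takes 1/144.
Aarav is living and takes 1/144.
Deepa is living and takes 1/24.
Girish is living and takes 1/24.
Kavita is living and takes 1/24.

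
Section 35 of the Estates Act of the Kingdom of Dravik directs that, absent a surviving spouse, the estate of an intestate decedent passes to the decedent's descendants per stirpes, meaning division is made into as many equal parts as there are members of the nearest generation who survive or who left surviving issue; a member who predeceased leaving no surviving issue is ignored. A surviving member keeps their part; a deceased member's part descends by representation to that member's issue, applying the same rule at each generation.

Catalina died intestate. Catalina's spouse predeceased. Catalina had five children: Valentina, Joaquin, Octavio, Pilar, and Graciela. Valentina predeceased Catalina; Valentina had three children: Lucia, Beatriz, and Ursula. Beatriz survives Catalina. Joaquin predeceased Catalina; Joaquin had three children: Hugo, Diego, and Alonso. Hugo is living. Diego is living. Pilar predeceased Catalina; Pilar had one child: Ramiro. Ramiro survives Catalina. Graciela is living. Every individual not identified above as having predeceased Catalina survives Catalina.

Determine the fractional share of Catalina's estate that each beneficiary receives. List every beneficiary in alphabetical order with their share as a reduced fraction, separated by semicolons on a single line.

There is no surviving spouse, so the entire estate passes to Catalina's descendants per stirpes.
The estate is divided into 5 equal shares of 1/5 among Valentina, Joaquin, Octavio, Pilar, Graciela.
Valentina predeceased; the 1/5 allotted to Valentina's branch passes to Valentina's issue by representation.
The 1/5 is divided into 3 equal shares of 1/15 among Lucia, Beatriz, Ursula.
Lucia is living and takes 1/15.
Beatriz is living and takes 1/15.
Ursula is living and takes 1/15.
Joaquin predeceased; the 1/5 allotted to Joaquin's branch passes to Joaquin's issue by representation.
The 1/5 is divided into 3 equal shares of 1/15 among Hugo, Diego, Alonso.
Hugo is living and takes 1/15.
Diego is living and takes 1/15.
Alonso is living and takes 1/15.
Octavio is living and takes 1/5.
Pilar predeceased; the 1/5 allotted to Pilar's branch passes to Pilar's issue by representation.
Ramiro is the sole taker at this level and receives the full 1/5.
Graciela is living and takes 1/5.

Alonso 1/15; Beatriz 1/15; Diego 1/15; Graciela 1/5; Hugo 1/15; Lucia 1/15; Octavio 1/5; Ramiro 1/5; Ursula 1/15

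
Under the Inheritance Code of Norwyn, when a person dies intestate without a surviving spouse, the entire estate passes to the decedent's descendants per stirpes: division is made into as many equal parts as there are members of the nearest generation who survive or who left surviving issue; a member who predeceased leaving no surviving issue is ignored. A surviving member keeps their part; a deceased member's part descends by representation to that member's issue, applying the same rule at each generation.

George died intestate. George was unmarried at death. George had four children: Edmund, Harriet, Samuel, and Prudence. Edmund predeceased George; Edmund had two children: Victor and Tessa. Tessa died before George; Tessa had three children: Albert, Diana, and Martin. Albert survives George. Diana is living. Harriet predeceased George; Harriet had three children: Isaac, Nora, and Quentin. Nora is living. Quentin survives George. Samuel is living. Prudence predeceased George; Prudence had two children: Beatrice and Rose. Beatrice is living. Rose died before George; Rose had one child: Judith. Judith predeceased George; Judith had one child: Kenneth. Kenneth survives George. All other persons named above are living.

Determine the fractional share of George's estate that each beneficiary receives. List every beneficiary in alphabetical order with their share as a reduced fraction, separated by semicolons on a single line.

There is no surviving spouse, so the entire estate passes to George's descendants per stirpes.
The estate is divided into 4 equal shares of 1/4 among Edmund, Harriet, Samuel, Prudence.
Edmund predeceased; the 1/4 allotted to Edmund's branch passes to Edmund's issue by representation.
The 1/4 is divided into 2 equal shares of 1/8 among Victor, Tessa.
Victor is living and takes 1/8.
Tessa predeceased; the 1/8 allotted to Tessa's branch passes to Tessa's issue by representation.
The 1/8 is divided into 3 equal shares of 1/24 among Albert, Diana, Martin.
Albert is living and takes 1/24.
Diana is living and takes 1/24.
Martin is living and takes 1/24.
Harriet predeceased; the 1/4 allotted to Harriet's branch passes to Harriet's issue by representation.
The 1/4 is divided into 3 equal shares of 1/12 among Isaac, Nora, Quentin.
Isaac is living and takes 1/12.
Nora is living and takes 1/12.
Quentin is living and takes 1/12.
Samuel is living and takes 1/4.
Prudence predeceased; the 1/4 allotted to Prudence's branch passes to Prudence's issue by representation.
The 1/4 is divided into 2 equal shares of 1/8 among Beatrice, Rose.
Beatrice is living and takes 1/8.
Rose predeceased; the 1/8 allotted to Rose's branch passes to Rose's issue by representation.
Judith's line is the sole branch at this level, so the full 1/8 passes to Judith's issue by representation.
Kenneth is the sole taker at this level and receives the full 1/8.

Albert 1/24; Beatrice 1/8; Diana 1/24; Isaac 1/12; Kenneth 1/8; Martin 1/24; Nora 1/12; Quentin 1/12; Samuel 1/4; Victor 1/8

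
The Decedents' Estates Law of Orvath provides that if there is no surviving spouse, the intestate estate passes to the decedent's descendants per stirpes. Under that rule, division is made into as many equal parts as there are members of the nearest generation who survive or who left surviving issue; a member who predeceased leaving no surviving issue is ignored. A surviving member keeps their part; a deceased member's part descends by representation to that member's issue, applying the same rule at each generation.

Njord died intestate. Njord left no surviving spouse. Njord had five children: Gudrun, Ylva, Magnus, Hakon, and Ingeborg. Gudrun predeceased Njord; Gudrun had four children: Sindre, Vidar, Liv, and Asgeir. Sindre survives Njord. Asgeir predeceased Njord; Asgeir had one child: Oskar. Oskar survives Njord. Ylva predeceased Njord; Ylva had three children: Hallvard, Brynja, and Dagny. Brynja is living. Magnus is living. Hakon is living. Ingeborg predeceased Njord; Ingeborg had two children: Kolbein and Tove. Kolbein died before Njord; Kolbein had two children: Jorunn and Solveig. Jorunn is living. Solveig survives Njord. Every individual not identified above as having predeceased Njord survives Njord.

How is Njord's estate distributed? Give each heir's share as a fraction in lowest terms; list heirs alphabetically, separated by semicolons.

Brynja 1/15; Dagny 1/15; Hakon 1/5; Hallvard 1/15; Jorunn 1/20; Liv 1/20; Magnus 1/5; Oskar 1/20; Sindre 1/20; Solveig 1/20; Tove 1/10; Vidar 1/20

There is no surviving spouse, so the entire estate passes to Njord's descendants per stirpes.
The estate is divided into 5 equal shares of 1/5 among Gudrun, Ylva, Magnus, Hakon, Ingeborg.
Gudrun predeceased; the 1/5 allotted to Gudrun's branch passes to Gudrun's issue by representation.
The 1/5 is divided into 4 equal shares of 1/20 among Sindre, Vidar, Liv, Asgeir.
Sindre is living and takes 1/20.
Vidar is living and takes 1/20.
Liv is living and takes 1/20.
Asgeir predeceased; the 1/20 allotted to Asgeir's branch passes to Asgeir's issue by representation.
Oskar is the sole taker at this level and receives the full 1/20.
Ylva predeceased; the 1/5 allotted to Ylva's branch passes to Ylva's issue by representation.
The 1/5 is divided into 3 equal shares of 1/15 among Hallvard, Brynja, Dagny.
Hallvard is living and takes 1/15.
Brynja is living and takes 1/15.
Dagny is living and takes 1/15.
Magnus is living and takes 1/5.
Hakon is living and takes 1/5.
Ingeborg predeceased; the 1/5 allotted to Ingeborg's branch passes to Ingeborg's issue by representation.
The 1/5 is divided into 2 equal shares of 1/10 among Kolbein, Tove.
Kolbein predeceased; the 1/10 allotted to Kolbein's branch passes to Kolbein's issue by representation.
The 1/10 is divided into 2 equal shares of 1/20 among Jorunn, Solveig.
Jorunn is living and takes 1/20.
Solveig is living and takes 1/20.
Tove is living and takes 1/10.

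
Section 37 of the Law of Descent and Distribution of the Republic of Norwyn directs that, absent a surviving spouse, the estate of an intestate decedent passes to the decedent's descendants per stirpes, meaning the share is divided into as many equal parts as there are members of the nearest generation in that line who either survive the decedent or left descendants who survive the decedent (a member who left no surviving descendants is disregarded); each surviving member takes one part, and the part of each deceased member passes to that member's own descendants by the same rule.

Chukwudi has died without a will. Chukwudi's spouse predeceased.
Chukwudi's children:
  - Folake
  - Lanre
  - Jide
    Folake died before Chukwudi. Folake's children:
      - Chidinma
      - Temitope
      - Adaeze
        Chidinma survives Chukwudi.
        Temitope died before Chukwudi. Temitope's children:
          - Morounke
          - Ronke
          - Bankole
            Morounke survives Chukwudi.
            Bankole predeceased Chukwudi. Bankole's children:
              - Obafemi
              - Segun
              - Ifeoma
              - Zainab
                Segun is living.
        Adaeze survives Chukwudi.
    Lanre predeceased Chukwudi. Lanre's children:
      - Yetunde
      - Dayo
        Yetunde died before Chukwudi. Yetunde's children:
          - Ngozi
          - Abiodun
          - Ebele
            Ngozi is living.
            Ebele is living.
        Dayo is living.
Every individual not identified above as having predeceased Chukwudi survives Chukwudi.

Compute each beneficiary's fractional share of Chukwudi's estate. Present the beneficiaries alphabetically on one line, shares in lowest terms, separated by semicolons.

Abiodun 1/18; Adaeze 1/9; Chidinma 1/9; Dayo 1/6; Ebele 1/18; Ifeoma 1/108; Jide 1/3; Morounke 1/27; Ngozi 1/18; Obafemi 1/108; Ronke 1/27; Segun 1/108; Zainab 1/108

There is no surviving spouse, so the entire estate passes to Chukwudi's descendants per stirpes.
The estate is divided into 3 equal shares of 1/3 among Folake, Lanre, Jide.
Folake predeceased; the 1/3 allotted to Folake's branch passes to Folake's issue by representation.
The 1/3 is divided into 3 equal shares of 1/9 among Chidinma, Temitope, Adaeze.
Chidinma is living and takes 1/9.
Temitope predeceased; the 1/9 allotted to Temitope's branch passes to Temitope's issue by representation.
The 1/9 is divided into 3 equal shares of 1/27 among Morounke, Ronke, Bankole.
Morounke is living and takes 1/27.
Ronke is living and takes 1/27.
Bankole predeceased; the 1/27 allotted to Bankole's branch passes to Bankole's issue by representation.
The 1/27 is divided into 4 equal shares of 1/108 among Obafemi, Segun, Ifeoma, Zainab.
Obafemi is living and takes 1/108.
Segun is living and takes 1/108.
Ifeoma is living and takes 1/108.
Zainab is living and takes 1/108.
Adaeze is living and takes 1/9.
Lanre predeceased; the 1/3 allotted to Lanre's branch passes to Lanre's issue by representation.
The 1/3 is divided into 2 equal shares of 1/6 among Yetunde, Dayo.
Yetunde predeceased; the 1/6 allotted to Yetunde's branch passes to Yetunde's issue by representation.
The 1/6 is divided into 3 equal shares of 1/18 among Ngozi, Abiodun, Ebele.
Ngozi is living and takes 1/18.
Abiodun is living and takes 1/18.
Ebele is living and takes 1/18.
Dayo is living and takes 1/6.
Jide is living and takes 1/3.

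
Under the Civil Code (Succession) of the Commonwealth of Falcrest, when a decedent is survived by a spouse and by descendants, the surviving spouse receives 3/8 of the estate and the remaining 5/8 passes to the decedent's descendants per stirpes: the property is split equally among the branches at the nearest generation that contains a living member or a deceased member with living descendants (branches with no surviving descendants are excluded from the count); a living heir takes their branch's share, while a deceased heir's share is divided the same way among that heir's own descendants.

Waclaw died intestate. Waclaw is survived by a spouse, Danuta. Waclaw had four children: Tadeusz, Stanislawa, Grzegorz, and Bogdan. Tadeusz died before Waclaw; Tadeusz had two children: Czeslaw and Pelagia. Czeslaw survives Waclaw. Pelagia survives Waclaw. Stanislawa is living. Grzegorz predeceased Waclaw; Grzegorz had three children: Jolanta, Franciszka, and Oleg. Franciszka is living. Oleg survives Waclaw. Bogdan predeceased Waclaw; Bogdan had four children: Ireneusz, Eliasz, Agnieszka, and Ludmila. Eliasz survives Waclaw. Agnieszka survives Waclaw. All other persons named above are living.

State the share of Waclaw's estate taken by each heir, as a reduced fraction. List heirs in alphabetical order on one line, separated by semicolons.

Agnieszka 5/128; Czeslaw 5/64; Danuta 3/8; Eliasz 5/128; Franciszka 5/96; Ireneusz 5/128; Jolanta 5/96; Ludmila 5/128; Oleg 5/96; Pelagia 5/64; Stanislawa 5/32

Danuta, as surviving spouse, takes 3/8.
The remaining 5/8 passes to Waclaw's descendants per stirpes.
The 5/8 is divided into 4 equal shares of 5/32 among Tadeusz, Stanislawa, Grzegorz, Bogdan.
Tadeusz predeceased; the 5/32 allotted to Tadeusz's branch passes to Tadeusz's issue by representation.
The 5/32 is divided into 2 equal shares of 5/64 among Czeslaw, Pelagia.
Czeslaw is living and takes 5/64.
Pelagia is living and takes 5/64.
Stanislawa is living and takes 5/32.
Grzegorz predeceased; the 5/32 allotted to Grzegorz's branch passes to Grzegorz's issue by representation.
The 5/32 is divided into 3 equal shares of 5/96 among Jolanta, Franciszka, Oleg.
Jolanta is living and takes 5/96.
Franciszka is living and takes 5/96.
Oleg is living and takes 5/96.
Bogdan predeceased; the 5/32 allotted to Bogdan's branch passes to Bogdan's issue by representation.
The 5/32 is divided into 4 equal shares of 5/128 among Ireneusz, Eliasz, Agnieszka, Ludmila.
Ireneusz is living and takes 5/128.
Eliasz is living and takes 5/128.
Agnieszka is living and takes 5/128.
Ludmila is living and takes 5/128.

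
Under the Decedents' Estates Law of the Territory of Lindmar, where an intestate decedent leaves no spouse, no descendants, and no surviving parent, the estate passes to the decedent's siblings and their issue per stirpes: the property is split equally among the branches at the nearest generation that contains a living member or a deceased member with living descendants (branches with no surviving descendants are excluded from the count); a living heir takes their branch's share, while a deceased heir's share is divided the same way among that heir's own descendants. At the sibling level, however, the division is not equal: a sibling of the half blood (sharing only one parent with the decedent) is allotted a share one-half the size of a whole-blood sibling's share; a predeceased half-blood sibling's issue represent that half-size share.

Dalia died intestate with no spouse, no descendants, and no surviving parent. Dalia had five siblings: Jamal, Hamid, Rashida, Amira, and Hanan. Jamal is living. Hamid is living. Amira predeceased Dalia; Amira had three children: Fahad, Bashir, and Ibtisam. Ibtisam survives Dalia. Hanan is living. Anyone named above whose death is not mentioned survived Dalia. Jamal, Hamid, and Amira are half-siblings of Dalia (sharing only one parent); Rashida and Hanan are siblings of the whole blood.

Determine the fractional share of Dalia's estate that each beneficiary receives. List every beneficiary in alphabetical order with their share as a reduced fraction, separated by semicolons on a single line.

No spouse, descendants, or parent survives, so the estate passes to Dalia's siblings per stirpes.
Half-blood siblings count for one-half the weight of whole-blood siblings at the initial division.
Dividing 1 in proportion to weights (total weight 7/2): Jamal (weight 1/2) → 1/7; Hamid (weight 1/2) → 1/7; Rashida (weight 1) → 2/7; Amira (weight 1/2) → 1/7; Hanan (weight 1) → 2/7.
Jamal is living and takes 1/7.
Hamid is living and takes 1/7.
Rashida is living and takes 2/7.
Amira predeceased; the 1/7 allotted to Amira's branch passes to Amira's issue by representation.
The 1/7 is divided into 3 equal shares of 1/21 among Fahad, Bashir, Ibtisam.
Fahad is living and takes 1/21.
Bashir is living and takes 1/21.
Ibtisam is living and takes 1/21.
Hanan is living and takes 2/7.

Bashir 1/21; Fahad 1/21; Hamid 1/7; Hanan 2/7; Ibtisam 1/21; Jamal 1/7; Rashida 2/7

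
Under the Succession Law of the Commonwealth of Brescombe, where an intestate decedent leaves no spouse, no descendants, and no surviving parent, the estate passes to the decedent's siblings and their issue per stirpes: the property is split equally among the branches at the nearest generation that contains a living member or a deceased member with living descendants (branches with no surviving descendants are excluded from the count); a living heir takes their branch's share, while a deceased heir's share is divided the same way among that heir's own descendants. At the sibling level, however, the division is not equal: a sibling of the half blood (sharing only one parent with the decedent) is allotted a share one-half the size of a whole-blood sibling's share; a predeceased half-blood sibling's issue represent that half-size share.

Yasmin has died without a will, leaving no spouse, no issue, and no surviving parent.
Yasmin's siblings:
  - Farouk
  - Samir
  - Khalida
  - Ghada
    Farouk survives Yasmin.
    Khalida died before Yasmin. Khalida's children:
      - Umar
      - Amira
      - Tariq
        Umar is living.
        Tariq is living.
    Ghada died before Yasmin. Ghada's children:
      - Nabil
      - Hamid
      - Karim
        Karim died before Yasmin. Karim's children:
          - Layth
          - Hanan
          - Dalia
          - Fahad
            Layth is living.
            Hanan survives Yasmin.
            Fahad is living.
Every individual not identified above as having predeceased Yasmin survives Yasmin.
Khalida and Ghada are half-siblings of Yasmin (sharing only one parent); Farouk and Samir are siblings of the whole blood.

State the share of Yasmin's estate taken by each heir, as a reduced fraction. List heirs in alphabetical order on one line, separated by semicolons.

No spouse, descendants, or parent survives, so the estate passes to Yasmin's siblings per stirpes.
Half-blood siblings count for one-half the weight of whole-blood siblings at the initial division.
Dividing 1 in proportion to weights (total weight 3): Farouk (weight 1) → 1/3; Samir (weight 1) → 1/3; Khalida (weight 1/2) → 1/6; Ghada (weight 1/2) → 1/6.
Farouk is living and takes 1/3.
Samir is living and takes 1/3.
Khalida predeceased; the 1/6 allotted to Khalida's branch passes to Khalida's issue by representation.
The 1/6 is divided into 3 equal shares of 1/18 among Umar, Amira, Tariq.
Umar is living and takes 1/18.
Amira is living and takes 1/18.
Tariq is living and takes 1/18.
Ghada predeceased; the 1/6 allotted to Ghada's branch passes to Ghada's issue by representation.
The 1/6 is divided into 3 equal shares of 1/18 among Nabil, Hamid, Karim.
Nabil is living and takes 1/18.
Hamid is living and takes 1/18.
Karim predeceased; the 1/18 allotted to Karim's branch passes to Karim's issue by representation.
The 1/18 is divided into 4 equal shares of 1/72 among Layth, Hanan, Dalia, Fahad.
Layth is living and takes 1/72.
Hanan is living and takes 1/72.
Dalia is living and takes 1/72.
Fahad is living and takes 1/72.

Amira 1/18; Dalia 1/72; Fahad 1/72; Farouk 1/3; Hamid 1/18; Hanan 1/72; Layth 1/72; Nabil 1/18; Samir 1/3; Tariq 1/18; Umar 1/18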